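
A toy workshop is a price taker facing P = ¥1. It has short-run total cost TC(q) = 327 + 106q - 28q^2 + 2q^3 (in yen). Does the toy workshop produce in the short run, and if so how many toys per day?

Variable cost is VC = 106q - 28q^2 + 2q^3, so AVC = VC/q = 106 - 28q + 2q^2 and MC = dTC/dq = 106 - 56q + 6q^2.
The AVC parabola has its vertex at q = 28/4 = 7, where AVC = 106 - 28·7 + 2·7^2 = ¥8.
P = ¥1 lies below min AVC = ¥8; no output level covers variable cost.
The firm minimizes its loss by shutting down and losing only its fixed cost of ¥327.

Shut down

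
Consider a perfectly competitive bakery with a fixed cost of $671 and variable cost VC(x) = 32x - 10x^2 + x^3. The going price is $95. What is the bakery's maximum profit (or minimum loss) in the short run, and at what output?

AVC = 32 - 10x + x^2 has its minimum $7 at x = 5; price $95 clears that bar, so the firm operates.
MC = 32 - 20x + 3x^2. Setting P = MC and taking the root on the rising branch gives x* = 9.
TR = 95·9 = 855. TC = 671 + 207 = 878. Profit = 855 − 878 = -$23.
By producing, the firm covers all variable cost plus $648 of fixed cost; shutting down would lose the full $671.

Profit = -$23 at x = 9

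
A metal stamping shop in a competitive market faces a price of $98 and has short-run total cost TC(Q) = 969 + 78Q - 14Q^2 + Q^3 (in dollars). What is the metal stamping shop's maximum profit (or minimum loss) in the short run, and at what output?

AVC = 78 - 14Q + Q^2; min AVC = $29 at Q = 7. Since P = $98 ≥ min AVC, the firm produces.
With MC = 78 - 28Q + 3Q^2, P = MC on the upward-sloping part at Q* = 10.
TR = 98·10 = 980. TC = 969 + 380 = 1349. Profit = 980 − 1349 = -$369.
That loss of $369 beats the $969 the firm would lose by shutting down; producing recovers $600 of fixed cost.

Profit = -$369 at Q = 10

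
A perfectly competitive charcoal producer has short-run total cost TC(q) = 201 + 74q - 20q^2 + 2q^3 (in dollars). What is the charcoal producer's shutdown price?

The firm shuts down when price falls below the minimum of average variable cost. AVC = VC/q = 74 - 20q + 2q^2.
dAVC/dq = -20 + 4q = 0 gives q = 5. min AVC = 74 - 20·5 + 2·5^2 = 24.
For P < $24 the firm produces nothing.

$24 per unit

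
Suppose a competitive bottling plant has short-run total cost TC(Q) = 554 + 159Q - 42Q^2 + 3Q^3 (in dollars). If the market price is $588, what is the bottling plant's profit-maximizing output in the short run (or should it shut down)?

Produce at Q = 13

Strip out fixed cost: VC = 159Q - 42Q^2 + 3Q^3. Then AVC = 159 - 42Q + 3Q^2 and MC = 159 - 84Q + 9Q^2.
AVC is minimized where dAVC/dQ = -42 + 6Q = 0, at Q = 7; min AVC = 159 - 42·7 + 3·7^2 = $12.
P = $588 exceeds min AVC = $12, so the firm stays open.
Solving P = MC: -429 - 84Q + 9Q^2 = 0 ⇒ Q = -11/3 or 13. On the upward-sloping branch, Q* = 13.
Check: AVC at Q = 13 is $120 ≤ P, so revenue covers variable cost.
Profit = P·Q − TC = 588·13 − 2114 = $5530.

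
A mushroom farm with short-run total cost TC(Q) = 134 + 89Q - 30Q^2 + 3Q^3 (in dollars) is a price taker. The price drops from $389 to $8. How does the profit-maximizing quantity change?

Output falls from 10 to 0 (the firm shuts down)

MC = 89 - 60Q + 9Q^2; the shutdown threshold is min AVC = $14 (at Q = 5).
With P = $389 above the shutdown price, P = MC gives Q = 10.
At P = $8 < min AVC = $14, price no longer covers variable cost at any output, so the firm shuts down: Q = 0.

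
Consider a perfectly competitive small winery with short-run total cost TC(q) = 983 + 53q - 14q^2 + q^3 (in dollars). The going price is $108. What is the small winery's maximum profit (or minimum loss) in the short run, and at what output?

AVC = 53 - 14q + q^2 has its minimum $4 at q = 7; price $108 clears that bar, so the firm operates.
With MC = 53 - 28q + 3q^2, P = MC on the upward-sloping part at q* = 11.
TR = 108·11 = 1188. TC = 983 + 220 = 1203. Profit = 1188 − 1203 = -$15.
That loss of $15 beats the $983 the firm would lose by shutting down; producing recovers $968 of fixed cost.

Profit = -$15 at q = 11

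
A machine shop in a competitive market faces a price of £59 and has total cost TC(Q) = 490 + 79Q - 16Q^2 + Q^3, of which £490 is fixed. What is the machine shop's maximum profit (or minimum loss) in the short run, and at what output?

Profit = -£90 at Q = 10

AVC = 79 - 16Q + Q^2 has its minimum £15 at Q = 8; price £59 clears that bar, so the firm operates.
MC = 79 - 32Q + 3Q^2. Setting P = MC and taking the root on the rising branch gives Q* = 10.
TR = 59·10 = 590. TC = 490 + 190 = 680. Profit = 590 − 680 = -£90.
Shutting down would mean losing the fixed cost of £490, so operating at a loss of £90 is better by £400.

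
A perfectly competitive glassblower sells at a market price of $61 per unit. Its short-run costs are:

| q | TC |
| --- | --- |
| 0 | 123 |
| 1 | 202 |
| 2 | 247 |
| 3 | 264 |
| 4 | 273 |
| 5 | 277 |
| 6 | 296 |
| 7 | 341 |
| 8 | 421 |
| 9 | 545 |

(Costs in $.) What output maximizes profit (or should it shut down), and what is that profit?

q = 7; profit = $86

Compute π = P·q − TC at each output: q=0: -123; q=1: -141; q=2: -125; q=3: -81; q=4: -29; q=5: 28; q=6: 70; q=7: 86; q=8: 67; q=9: 4.
Profit is maximized at q = 7. AVC there is 218/7 = $31.14 ≤ P, so producing beats shutting down (which would give -$123).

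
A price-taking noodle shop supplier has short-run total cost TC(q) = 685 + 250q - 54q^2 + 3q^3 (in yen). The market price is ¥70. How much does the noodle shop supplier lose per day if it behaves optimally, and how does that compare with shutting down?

Profit = -¥85 at q = 10

AVC = 250 - 54q + 3q^2 has its minimum ¥7 at q = 9; price ¥70 clears that bar, so the firm operates.
MC = 250 - 108q + 9q^2. Setting P = MC and taking the root on the rising branch gives q* = 10.
TR = 70·10 = 700. TC = 685 + 100 = 785. Profit = 700 − 785 = -¥85.
That loss of ¥85 beats the ¥685 the firm would lose by shutting down; producing recovers ¥600 of fixed cost.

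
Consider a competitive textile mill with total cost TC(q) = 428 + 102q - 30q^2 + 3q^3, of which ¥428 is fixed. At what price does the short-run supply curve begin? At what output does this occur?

The firm shuts down when price falls below the minimum of average variable cost. AVC = VC/q = 102 - 30q + 3q^2.
dAVC/dq = -30 + 6q = 0 gives q = 5. min AVC = 102 - 30·5 + 3·5^2 = 27.
For P < ¥27 the firm produces nothing.

¥27 per unit, at q = 5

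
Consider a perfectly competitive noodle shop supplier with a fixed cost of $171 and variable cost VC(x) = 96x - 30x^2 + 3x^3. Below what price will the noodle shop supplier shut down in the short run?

$21 per unit

The shutdown price is the minimum of AVC. VC = 96x - 30x^2 + 3x^3, so AVC = 96 - 30x + 3x^2.
At the minimum of AVC, MC = AVC. MC = 96 - 60x + 9x^2; setting MC = AVC gives 6x^2 - 30x = 0, so x = 5. min AVC = 21.
For P < $21 the firm produces nothing.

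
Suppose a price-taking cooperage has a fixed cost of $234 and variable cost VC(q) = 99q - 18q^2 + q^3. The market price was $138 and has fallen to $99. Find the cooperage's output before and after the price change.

AVC = 99 - 18q + q^2, minimized at q = 9 where min AVC = $18. MC = 99 - 36q + 3q^2.
At P = $138 ≥ min AVC, set P = MC on the rising branch: q = 13.
At P = $99 ≥ min AVC, set P = MC: q = 12. The firm stays open but cuts output.

Output falls from 13 to 12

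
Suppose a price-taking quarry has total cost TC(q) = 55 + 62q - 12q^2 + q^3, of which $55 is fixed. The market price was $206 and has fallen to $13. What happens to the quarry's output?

AVC = 62 - 12q + q^2, minimized at q = 6 where min AVC = $26. MC = 62 - 24q + 3q^2.
With P = $206 above the shutdown price, P = MC gives q = 12.
At P = $13 < min AVC = $26, price no longer covers variable cost at any output, so the firm shuts down: q = 0.

Output falls from 12 to 0 (the firm shuts down)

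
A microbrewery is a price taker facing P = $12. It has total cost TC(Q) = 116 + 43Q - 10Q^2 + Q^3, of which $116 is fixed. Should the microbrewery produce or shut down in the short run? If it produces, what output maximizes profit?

Shut down

Strip out fixed cost: VC = 43Q - 10Q^2 + Q^3. Then AVC = 43 - 10Q + Q^2 and MC = 43 - 20Q + 3Q^2.
The AVC parabola has its vertex at Q = 10/2 = 5, where AVC = 43 - 10·5 + 5^2 = $18.
With P < min AVC ($12 < $18), every unit sold adds to the loss.
The firm minimizes its loss by shutting down and losing only its fixed cost of $116.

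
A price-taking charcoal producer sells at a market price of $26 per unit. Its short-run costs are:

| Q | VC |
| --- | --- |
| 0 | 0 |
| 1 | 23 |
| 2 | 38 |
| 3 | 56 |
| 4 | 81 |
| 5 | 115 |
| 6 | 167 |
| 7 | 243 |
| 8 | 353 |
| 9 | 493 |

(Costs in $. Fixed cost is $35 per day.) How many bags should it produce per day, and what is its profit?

Q = 4; profit = -$12

Compute π = P·Q − TC at each output: Q=0: -35; Q=1: -32; Q=2: -21; Q=3: -13; Q=4: -12; Q=5: -20; Q=6: -46; Q=7: -96; Q=8: -180; Q=9: -294.
Profit is maximized at Q = 4. AVC there is 81/4 = $20.25 ≤ P, so producing beats shutting down (which would give -$35).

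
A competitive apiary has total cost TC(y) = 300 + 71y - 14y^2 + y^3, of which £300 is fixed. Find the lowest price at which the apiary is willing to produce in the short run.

£22 per unit

The firm shuts down when price falls below the minimum of average variable cost. AVC = VC/y = 71 - 14y + y^2.
At the minimum of AVC, MC = AVC. MC = 71 - 28y + 3y^2; setting MC = AVC gives 2y^2 - 14y = 0, so y = 7. min AVC = 22.
So the shutdown price is £22.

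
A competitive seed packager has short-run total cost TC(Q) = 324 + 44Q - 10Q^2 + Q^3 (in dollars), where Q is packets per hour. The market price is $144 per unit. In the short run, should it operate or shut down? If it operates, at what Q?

Strip out fixed cost: VC = 44Q - 10Q^2 + Q^3. Then AVC = 44 - 10Q + Q^2 and MC = 44 - 20Q + 3Q^2.
AVC is minimized where dAVC/dQ = -10 + 2Q = 0, at Q = 5; min AVC = 44 - 10·5 + 5^2 = $19.
Since P = $144 ≥ min AVC = $19, price covers variable cost and the firm should produce.
Solving P = MC: -100 - 20Q + 3Q^2 = 0 ⇒ Q = -10/3 or 10. On the upward-sloping branch, Q* = 10.
Check: AVC at Q = 10 is $44 ≤ P, so revenue covers variable cost.
Profit = P·Q − TC = 144·10 − 764 = $676.

Produce at Q = 10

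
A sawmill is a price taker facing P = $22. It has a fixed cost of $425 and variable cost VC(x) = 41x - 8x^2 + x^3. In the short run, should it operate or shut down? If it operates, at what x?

Shut down

Strip out fixed cost: VC = 41x - 8x^2 + x^3. Then AVC = 41 - 8x + x^2 and MC = 41 - 16x + 3x^2.
The AVC parabola has its vertex at x = 8/2 = 4, where AVC = 41 - 8·4 + 4^2 = $25.
P = $22 lies below min AVC = $25; no output level covers variable cost.
Best response: produce nothing and absorb the $425 fixed cost.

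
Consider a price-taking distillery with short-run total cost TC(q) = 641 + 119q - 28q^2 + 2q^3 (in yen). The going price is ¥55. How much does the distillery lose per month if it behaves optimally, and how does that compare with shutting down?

Profit = -¥385 at q = 8

AVC = 119 - 28q + 2q^2; min AVC = ¥21 at q = 7. Since P = ¥55 ≥ min AVC, the firm produces.
MC = 119 - 56q + 6q^2. Setting P = MC and taking the root on the rising branch gives q* = 8.
TR = 55·8 = 440. TC = 641 + 184 = 825. Profit = 440 − 825 = -¥385.
That loss of ¥385 beats the ¥641 the firm would lose by shutting down; producing recovers ¥256 of fixed cost.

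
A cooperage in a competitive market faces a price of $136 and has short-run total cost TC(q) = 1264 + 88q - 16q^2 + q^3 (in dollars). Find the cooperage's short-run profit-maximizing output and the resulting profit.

Profit = -$112 at q = 12

AVC = 88 - 16q + q^2 has its minimum $24 at q = 8; price $136 clears that bar, so the firm operates.
MC = 88 - 32q + 3q^2. Setting P = MC and taking the root on the rising branch gives q* = 12.
TR = 136·12 = 1632. TC = 1264 + 480 = 1744. Profit = 1632 − 1744 = -$112.
That loss of $112 beats the $1264 the firm would lose by shutting down; producing recovers $1152 of fixed cost.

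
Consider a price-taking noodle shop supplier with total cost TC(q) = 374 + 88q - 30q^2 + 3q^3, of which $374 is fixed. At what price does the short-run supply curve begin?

Short-run supply begins at min AVC. From VC = 88q - 30q^2 + 3q^3, AVC = 88 - 30q + 3q^2.
At the minimum of AVC, MC = AVC. MC = 88 - 60q + 9q^2; setting MC = AVC gives 6q^2 - 30q = 0, so q = 5. min AVC = 13.
So the shutdown price is $13.

$13 per unit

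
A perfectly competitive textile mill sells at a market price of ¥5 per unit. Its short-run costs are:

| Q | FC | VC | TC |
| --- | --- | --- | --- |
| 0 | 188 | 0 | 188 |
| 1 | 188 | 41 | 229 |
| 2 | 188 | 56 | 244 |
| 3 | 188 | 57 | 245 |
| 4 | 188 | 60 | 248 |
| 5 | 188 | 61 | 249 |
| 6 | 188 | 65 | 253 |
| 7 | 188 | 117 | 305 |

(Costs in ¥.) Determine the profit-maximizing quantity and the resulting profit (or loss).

Q = 0 (shut down); profit = -¥188

Profit at each row (π = 5Q − TC): Q=0: -188; Q=1: -224; Q=2: -234; Q=3: -230; Q=4: -228; Q=5: -224; Q=6: -223; Q=7: -270.
Profit is highest at Q = 0. Equivalently, the lowest AVC in the table is 65/6 ≈ ¥10.83 at Q = 6, and P = ¥5 falls below it — price never covers variable cost, so the firm shuts down and loses only its fixed cost.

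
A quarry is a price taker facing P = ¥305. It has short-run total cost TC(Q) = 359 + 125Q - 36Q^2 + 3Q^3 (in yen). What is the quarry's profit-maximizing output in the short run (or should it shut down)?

Produce at Q = 10

Strip out fixed cost: VC = 125Q - 36Q^2 + 3Q^3. Then AVC = 125 - 36Q + 3Q^2 and MC = 125 - 72Q + 9Q^2.
AVC is minimized where dAVC/dQ = -36 + 6Q = 0, at Q = 6; min AVC = 125 - 36·6 + 3·6^2 = ¥17.
P = ¥305 exceeds min AVC = ¥17, so the firm stays open.
Solving P = MC: -180 - 72Q + 9Q^2 = 0 ⇒ Q = -2 or 10. On the upward-sloping branch, Q* = 10.
Check: AVC at Q = 10 is ¥65 ≤ P, so revenue covers variable cost.
Profit = P·Q − TC = 305·10 − 1009 = ¥2041.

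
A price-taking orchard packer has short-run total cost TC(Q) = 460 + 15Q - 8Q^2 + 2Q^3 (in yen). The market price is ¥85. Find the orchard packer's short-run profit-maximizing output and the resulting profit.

AVC = 15 - 8Q + 2Q^2; min AVC = ¥7 at Q = 2. Since P = ¥85 ≥ min AVC, the firm produces.
MC = 15 - 16Q + 6Q^2. Setting P = MC and taking the root on the rising branch gives Q* = 5.
TR = 85·5 = 425. TC = 460 + 125 = 585. Profit = 425 − 585 = -¥160.
That loss of ¥160 beats the ¥460 the firm would lose by shutting down; producing recovers ¥300 of fixed cost.

Profit = -¥160 at Q = 5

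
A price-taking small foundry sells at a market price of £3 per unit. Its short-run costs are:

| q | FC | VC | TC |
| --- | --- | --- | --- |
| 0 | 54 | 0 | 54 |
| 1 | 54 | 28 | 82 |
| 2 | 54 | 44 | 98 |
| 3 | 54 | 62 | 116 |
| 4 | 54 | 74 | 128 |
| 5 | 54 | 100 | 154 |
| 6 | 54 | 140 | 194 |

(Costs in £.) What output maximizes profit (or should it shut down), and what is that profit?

q = 0 (shut down); profit = -£54

Profit at each row (π = 3q − TC): q=0: -54; q=1: -79; q=2: -92; q=3: -107; q=4: -116; q=5: -139; q=6: -176.
Profit is highest at q = 0. Equivalently, the lowest AVC in the table is 74/4 ≈ £18.50 at q = 4, and P = £3 falls below it — price never covers variable cost, so the firm shuts down and loses only its fixed cost.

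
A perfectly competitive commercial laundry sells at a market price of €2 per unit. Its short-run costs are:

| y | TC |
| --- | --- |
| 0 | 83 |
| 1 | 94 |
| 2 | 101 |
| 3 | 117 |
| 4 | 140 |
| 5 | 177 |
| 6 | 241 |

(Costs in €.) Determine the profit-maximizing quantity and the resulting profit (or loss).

Tabulate TR − TC: y=0: -83; y=1: -92; y=2: -97; y=3: -111; y=4: -132; y=5: -167; y=6: -229.
Profit is highest at y = 0. Equivalently, the lowest AVC in the table is 18/2 ≈ €9 at y = 2, and P = €2 falls below it — price never covers variable cost, so the firm shuts down and loses only its fixed cost.

y = 0 (shut down); profit = -€83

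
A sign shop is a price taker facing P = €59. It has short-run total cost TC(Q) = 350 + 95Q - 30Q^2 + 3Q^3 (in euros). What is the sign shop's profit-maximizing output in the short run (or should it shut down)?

Strip out fixed cost: VC = 95Q - 30Q^2 + 3Q^3. Then AVC = 95 - 30Q + 3Q^2 and MC = 95 - 60Q + 9Q^2.
The AVC parabola has its vertex at Q = 30/6 = 5, where AVC = 95 - 30·5 + 3·5^2 = €20.
Because €59 ≥ €20, revenue can cover variable cost; the firm operates.
P = MC gives 36 - 60Q + 9Q^2 = 0, with roots 2/3 and 6. Take the larger (rising MC): Q* = 6.
Check: AVC at Q = 6 is €23 ≤ P, so revenue covers variable cost.
Profit = P·Q − TC = 59·6 − 488 = -€134, a loss, but smaller than the €350 fixed cost the firm would lose by shutting down.

Produce at Q = 6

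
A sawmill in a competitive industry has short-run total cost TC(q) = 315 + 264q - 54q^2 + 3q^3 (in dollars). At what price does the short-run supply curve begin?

Short-run supply begins at min AVC. From VC = 264q - 54q^2 + 3q^3, AVC = 264 - 54q + 3q^2.
At the minimum of AVC, MC = AVC. MC = 264 - 108q + 9q^2; setting MC = AVC gives 6q^2 - 54q = 0, so q = 9. min AVC = 21.
The firm shuts down for any P below $21.

$21 per unit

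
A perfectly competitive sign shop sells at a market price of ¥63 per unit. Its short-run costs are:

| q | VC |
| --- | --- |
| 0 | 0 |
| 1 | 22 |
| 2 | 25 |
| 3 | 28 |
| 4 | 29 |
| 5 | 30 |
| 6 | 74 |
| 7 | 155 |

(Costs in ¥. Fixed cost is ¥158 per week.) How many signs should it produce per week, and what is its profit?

Compute π = P·q − TC at each output: q=0: -158; q=1: -117; q=2: -57; q=3: 3; q=4: 65; q=5: 127; q=6: 146; q=7: 128.
Profit is maximized at q = 6. AVC there is 74/6 = ¥12.33 ≤ P, so producing beats shutting down (which would give -¥158).

q = 6; profit = ¥146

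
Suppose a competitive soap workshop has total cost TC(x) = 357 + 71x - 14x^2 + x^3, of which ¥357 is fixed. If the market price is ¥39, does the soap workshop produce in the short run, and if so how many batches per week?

Produce at x = 8

Variable cost is VC = 71x - 14x^2 + x^3, so AVC = VC/x = 71 - 14x + x^2 and MC = dTC/dx = 71 - 28x + 3x^2.
The AVC parabola has its vertex at x = 14/2 = 7, where AVC = 71 - 14·7 + 7^2 = ¥22.
Since P = ¥39 ≥ min AVC = ¥22, price covers variable cost and the firm should produce.
P = MC gives 32 - 28x + 3x^2 = 0, with roots 4/3 and 8. Take the larger (rising MC): x* = 8.
Check: AVC at x = 8 is ¥23 ≤ P, so revenue covers variable cost.
Profit = P·x − TC = 39·8 − 541 = -¥229, a loss, but smaller than the ¥357 fixed cost the firm would lose by shutting down.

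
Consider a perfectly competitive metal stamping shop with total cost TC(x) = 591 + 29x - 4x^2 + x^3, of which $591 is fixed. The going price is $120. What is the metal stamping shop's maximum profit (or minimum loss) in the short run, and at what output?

AVC = 29 - 4x + x^2 has its minimum $25 at x = 2; price $120 clears that bar, so the firm operates.
MC = 29 - 8x + 3x^2. Setting P = MC and taking the root on the rising branch gives x* = 7.
TR = 120·7 = 840. TC = 591 + 350 = 941. Profit = 840 − 941 = -$101.
Shutting down would mean losing the fixed cost of $591, so operating at a loss of $101 is better by $490.

Profit = -$101 at x = 7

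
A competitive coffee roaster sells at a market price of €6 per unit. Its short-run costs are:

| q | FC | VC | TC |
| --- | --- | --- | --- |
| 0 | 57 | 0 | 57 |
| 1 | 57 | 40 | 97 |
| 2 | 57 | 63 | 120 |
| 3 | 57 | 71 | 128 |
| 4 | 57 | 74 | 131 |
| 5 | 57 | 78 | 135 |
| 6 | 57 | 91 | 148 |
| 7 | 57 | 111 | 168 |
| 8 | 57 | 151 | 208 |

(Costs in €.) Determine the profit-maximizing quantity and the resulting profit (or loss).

q = 0 (shut down); profit = -€57

Profit at each row (π = 6q − TC): q=0: -57; q=1: -91; q=2: -108; q=3: -110; q=4: -107; q=5: -105; q=6: -112; q=7: -126; q=8: -160.
Profit is highest at q = 0. Equivalently, the lowest AVC in the table is 91/6 ≈ €15.17 at q = 6, and P = €6 falls below it — price never covers variable cost, so the firm shuts down and loses only its fixed cost.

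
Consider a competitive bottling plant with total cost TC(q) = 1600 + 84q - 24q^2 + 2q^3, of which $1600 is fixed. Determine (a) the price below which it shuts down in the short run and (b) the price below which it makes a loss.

AVC = 84 - 24q + 2q^2; minimized at q = 6, giving min AVC = $12. That is the shutdown price.
ATC = 1600/q + 84 - 24q + 2q^2. Setting dATC/dq = −1600/q^2 − 24 + 4q = 0 gives q = 10 (since 4·10^3 − 24·10^2 = 1600).
min ATC = 1600/10 + 84 − 24·10 + 2·10^2 = $204. That is the break-even price.
Between these two prices the firm operates at a loss; above $204 it earns a profit.

Shutdown price = $12; break-even price = $204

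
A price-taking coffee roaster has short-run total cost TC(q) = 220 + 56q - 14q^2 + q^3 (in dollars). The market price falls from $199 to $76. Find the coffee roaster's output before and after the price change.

MC = 56 - 28q + 3q^2; the shutdown threshold is min AVC = $7 (at q = 7).
At P = $199 ≥ min AVC, set P = MC on the rising branch: q = 13.
At P = $76 ≥ min AVC, set P = MC: q = 10. The firm stays open but cuts output.

Output falls from 13 to 10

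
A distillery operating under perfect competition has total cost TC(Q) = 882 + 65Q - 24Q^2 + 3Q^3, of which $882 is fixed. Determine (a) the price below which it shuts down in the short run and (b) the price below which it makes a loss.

Shutdown price = $17; break-even price = $170

Shutdown price = min AVC. AVC = 65 - 24Q + 3Q^2, with vertex at Q = 4 and minimum $17.
ATC = 882/Q + 65 - 24Q + 3Q^2. Setting dATC/dQ = −882/Q^2 − 24 + 6Q = 0 gives Q = 7 (since 6·7^3 − 24·7^2 = 882).
min ATC = 882/7 + 65 − 24·7 + 3·7^2 = $170. That is the break-even price.
Between these two prices the firm operates at a loss; above $170 it earns a profit.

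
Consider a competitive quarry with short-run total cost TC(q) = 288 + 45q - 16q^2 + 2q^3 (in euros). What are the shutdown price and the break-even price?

Shutdown price = €13; break-even price = €69

Shutdown price = min AVC. AVC = 45 - 16q + 2q^2, with vertex at q = 4 and minimum €13.
ATC = 288/q + 45 - 16q + 2q^2. Setting dATC/dq = −288/q^2 − 16 + 4q = 0 gives q = 6 (since 4·6^3 − 16·6^2 = 288).
min ATC = 288/6 + 45 − 16·6 + 2·6^2 = €69. That is the break-even price.
Between these two prices the firm operates at a loss; above €69 it earns a profit.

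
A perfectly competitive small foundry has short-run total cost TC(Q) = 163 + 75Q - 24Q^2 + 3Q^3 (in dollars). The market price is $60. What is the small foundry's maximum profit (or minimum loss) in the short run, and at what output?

AVC = 75 - 24Q + 3Q^2; min AVC = $27 at Q = 4. Since P = $60 ≥ min AVC, the firm produces.
With MC = 75 - 48Q + 9Q^2, P = MC on the upward-sloping part at Q* = 5.
TR = 60·5 = 300. TC = 163 + 150 = 313. Profit = 300 − 313 = -$13.
By producing, the firm covers all variable cost plus $150 of fixed cost; shutting down would lose the full $163.

Profit = -$13 at Q = 5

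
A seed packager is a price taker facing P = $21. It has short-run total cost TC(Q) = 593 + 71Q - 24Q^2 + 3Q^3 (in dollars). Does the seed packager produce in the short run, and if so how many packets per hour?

Shut down

Strip out fixed cost: VC = 71Q - 24Q^2 + 3Q^3. Then AVC = 71 - 24Q + 3Q^2 and MC = 71 - 48Q + 9Q^2.
AVC is minimized where dAVC/dQ = -24 + 6Q = 0, at Q = 4; min AVC = 71 - 24·4 + 3·4^2 = $23.
Since P = $21 < min AVC = $23, price fails to cover variable cost at any output.
The firm minimizes its loss by shutting down and losing only its fixed cost of $593.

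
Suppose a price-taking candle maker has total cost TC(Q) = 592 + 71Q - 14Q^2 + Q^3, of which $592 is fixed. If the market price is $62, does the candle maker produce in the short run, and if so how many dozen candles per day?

Produce at Q = 9

Variable cost is VC = 71Q - 14Q^2 + Q^3, so AVC = VC/Q = 71 - 14Q + Q^2 and MC = dTC/dQ = 71 - 28Q + 3Q^2.
AVC is minimized where dAVC/dQ = -14 + 2Q = 0, at Q = 7; min AVC = 71 - 14·7 + 7^2 = $22.
Because $62 ≥ $22, revenue can cover variable cost; the firm operates.
Solving P = MC: 9 - 28Q + 3Q^2 = 0 ⇒ Q = 1/3 or 9. On the upward-sloping branch, Q* = 9.
Check: AVC at Q = 9 is $26 ≤ P, so revenue covers variable cost.
Profit = P·Q − TC = 62·9 − 826 = -$268, a loss, but smaller than the $592 fixed cost the firm would lose by shutting down.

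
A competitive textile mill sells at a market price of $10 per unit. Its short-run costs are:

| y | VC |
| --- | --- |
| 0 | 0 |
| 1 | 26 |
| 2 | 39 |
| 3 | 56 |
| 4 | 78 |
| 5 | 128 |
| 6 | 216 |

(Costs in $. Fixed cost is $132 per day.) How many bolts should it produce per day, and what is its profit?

Compute π = P·y − TC at each output: y=0: -132; y=1: -148; y=2: -151; y=3: -158; y=4: -170; y=5: -210; y=6: -288.
Profit is highest at y = 0. Equivalently, the lowest AVC in the table is 56/3 ≈ $18.67 at y = 3, and P = $10 falls below it — price never covers variable cost, so the firm shuts down and loses only its fixed cost.

y = 0 (shut down); profit = -$132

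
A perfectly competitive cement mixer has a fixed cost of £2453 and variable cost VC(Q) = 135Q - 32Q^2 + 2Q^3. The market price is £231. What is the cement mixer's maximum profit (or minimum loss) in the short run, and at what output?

AVC = 135 - 32Q + 2Q^2 has its minimum £7 at Q = 8; price £231 clears that bar, so the firm operates.
MC = 135 - 64Q + 6Q^2. Setting P = MC and taking the root on the rising branch gives Q* = 12.
TR = 231·12 = 2772. TC = 2453 + 468 = 2921. Profit = 2772 − 2921 = -£149.
Shutting down would mean losing the fixed cost of £2453, so operating at a loss of £149 is better by £2304.

Profit = -£149 at Q = 12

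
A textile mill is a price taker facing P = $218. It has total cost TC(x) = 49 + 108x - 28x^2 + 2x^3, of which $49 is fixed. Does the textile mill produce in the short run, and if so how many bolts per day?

Produce at x = 11

From TC, MC = TC'(x) = 108 - 56x + 6x^2 and AVC = VC/x = 108 - 28x + 2x^2.
The AVC parabola has its vertex at x = 28/4 = 7, where AVC = 108 - 28·7 + 2·7^2 = $10.
P = $218 exceeds min AVC = $10, so the firm stays open.
Set P = MC: 218 = 108 - 56x + 6x^2 → -110 - 56x + 6x^2 = 0. The roots are x = -5/3 and x = 11; the profit-maximizing output is on the rising part of MC, so x* = 11.
Check: AVC at x = 11 is $42 ≤ P, so revenue covers variable cost.
Profit = P·x − TC = 218·11 − 511 = $1887.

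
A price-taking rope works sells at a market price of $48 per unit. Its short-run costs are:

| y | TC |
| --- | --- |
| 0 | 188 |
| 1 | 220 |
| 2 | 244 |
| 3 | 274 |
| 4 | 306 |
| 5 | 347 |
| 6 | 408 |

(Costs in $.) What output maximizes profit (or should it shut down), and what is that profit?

Tabulate TR − TC: y=0: -188; y=1: -172; y=2: -148; y=3: -130; y=4: -114; y=5: -107; y=6: -120.
Profit is maximized at y = 5. AVC there is 159/5 = $31.80 ≤ P, so producing beats shutting down (which would give -$188).

y = 5; profit = -$107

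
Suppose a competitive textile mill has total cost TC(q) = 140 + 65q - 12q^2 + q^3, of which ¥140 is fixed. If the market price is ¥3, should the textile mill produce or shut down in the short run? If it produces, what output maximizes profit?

Shut down

Strip out fixed cost: VC = 65q - 12q^2 + q^3. Then AVC = 65 - 12q + q^2 and MC = 65 - 24q + 3q^2.
The AVC parabola has its vertex at q = 12/2 = 6, where AVC = 65 - 12·6 + 6^2 = ¥29.
Since P = ¥3 < min AVC = ¥29, price fails to cover variable cost at any output.
The firm minimizes its loss by shutting down and losing only its fixed cost of ¥140.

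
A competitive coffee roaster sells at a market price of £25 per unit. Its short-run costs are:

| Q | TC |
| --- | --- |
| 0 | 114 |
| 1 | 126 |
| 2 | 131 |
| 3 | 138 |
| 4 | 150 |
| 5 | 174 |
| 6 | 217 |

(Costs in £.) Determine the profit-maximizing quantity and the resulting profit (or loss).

Compute π = P·Q − TC at each output: Q=0: -114; Q=1: -101; Q=2: -81; Q=3: -63; Q=4: -50; Q=5: -49; Q=6: -67.
Profit is maximized at Q = 5. AVC there is 60/5 = £12 ≤ P, so producing beats shutting down (which would give -£114).

Q = 5; profit = -£49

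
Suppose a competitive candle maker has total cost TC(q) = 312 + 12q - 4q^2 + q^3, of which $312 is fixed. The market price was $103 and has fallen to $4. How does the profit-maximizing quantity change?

MC = 12 - 8q + 3q^2; the shutdown threshold is min AVC = $8 (at q = 2).
With P = $103 above the shutdown price, P = MC gives q = 7.
At P = $4 < min AVC = $8, price no longer covers variable cost at any output, so the firm shuts down: q = 0.

Output falls from 7 to 0 (the firm shuts down)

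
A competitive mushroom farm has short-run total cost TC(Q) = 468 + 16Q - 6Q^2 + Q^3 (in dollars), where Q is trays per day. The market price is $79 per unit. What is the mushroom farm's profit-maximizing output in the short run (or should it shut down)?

Produce at Q = 7

From TC, MC = TC'(Q) = 16 - 12Q + 3Q^2 and AVC = VC/Q = 16 - 6Q + Q^2.
AVC hits its minimum where MC = AVC, at Q = 3, giving min AVC = 16 - 6·3 + 3^2 = $7.
P = $79 exceeds min AVC = $7, so the firm stays open.
P = MC gives -63 - 12Q + 3Q^2 = 0, with roots -3 and 7. Take the larger (rising MC): Q* = 7.
Check: AVC at Q = 7 is $23 ≤ P, so revenue covers variable cost.
Profit = P·Q − TC = 79·7 − 629 = -$76, a loss, but smaller than the $468 fixed cost the firm would lose by shutting down.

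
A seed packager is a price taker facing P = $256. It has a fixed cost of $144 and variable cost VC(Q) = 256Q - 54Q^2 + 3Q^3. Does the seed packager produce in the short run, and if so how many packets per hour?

Produce at Q = 12

Strip out fixed cost: VC = 256Q - 54Q^2 + 3Q^3. Then AVC = 256 - 54Q + 3Q^2 and MC = 256 - 108Q + 9Q^2.
AVC is minimized where dAVC/dQ = -54 + 6Q = 0, at Q = 9; min AVC = 256 - 54·9 + 3·9^2 = $13.
Since P = $256 ≥ min AVC = $13, price covers variable cost and the firm should produce.
Set P = MC: 256 = 256 - 108Q + 9Q^2 → -108Q + 9Q^2 = 0. The roots are Q = 0 and Q = 12; the profit-maximizing output is on the rising part of MC, so Q* = 12.
Check: AVC at Q = 12 is $40 ≤ P, so revenue covers variable cost.
Profit = P·Q − TC = 256·12 − 624 = $2448.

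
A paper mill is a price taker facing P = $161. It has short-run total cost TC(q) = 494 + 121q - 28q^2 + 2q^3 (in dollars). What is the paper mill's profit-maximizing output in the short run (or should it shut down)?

Produce at q = 10

Strip out fixed cost: VC = 121q - 28q^2 + 2q^3. Then AVC = 121 - 28q + 2q^2 and MC = 121 - 56q + 6q^2.
The AVC parabola has its vertex at q = 28/4 = 7, where AVC = 121 - 28·7 + 2·7^2 = $23.
P = $161 exceeds min AVC = $23, so the firm stays open.
P = MC gives -40 - 56q + 6q^2 = 0, with roots -2/3 and 10. Take the larger (rising MC): q* = 10.
Check: AVC at q = 10 is $41 ≤ P, so revenue covers variable cost.
Profit = P·q − TC = 161·10 − 904 = $706.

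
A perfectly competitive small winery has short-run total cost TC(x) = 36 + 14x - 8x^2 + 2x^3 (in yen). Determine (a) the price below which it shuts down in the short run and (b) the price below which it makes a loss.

Shutdown price = ¥6; break-even price = ¥20

AVC = 14 - 8x + 2x^2; minimized at x = 2, giving min AVC = ¥6. That is the shutdown price.
ATC = 36/x + 14 - 8x + 2x^2. Setting dATC/dx = −36/x^2 − 8 + 4x = 0 gives x = 3 (since 4·3^3 − 8·3^2 = 36).
min ATC = 36/3 + 14 − 8·3 + 2·3^2 = ¥20. That is the break-even price.
For ¥6 ≤ P < ¥20 the firm produces at a loss; below ¥6 it shuts down.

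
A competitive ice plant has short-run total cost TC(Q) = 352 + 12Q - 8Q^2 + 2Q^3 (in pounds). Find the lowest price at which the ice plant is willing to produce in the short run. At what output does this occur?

The shutdown price is the minimum of AVC. VC = 12Q - 8Q^2 + 2Q^3, so AVC = 12 - 8Q + 2Q^2.
At the minimum of AVC, MC = AVC. MC = 12 - 16Q + 6Q^2; setting MC = AVC gives 4Q^2 - 8Q = 0, so Q = 2. min AVC = 4.
So the shutdown price is £4.

£4 per unit, at Q = 2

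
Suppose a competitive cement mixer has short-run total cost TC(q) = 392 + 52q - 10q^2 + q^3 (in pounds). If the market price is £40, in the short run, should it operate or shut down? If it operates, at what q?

Strip out fixed cost: VC = 52q - 10q^2 + q^3. Then AVC = 52 - 10q + q^2 and MC = 52 - 20q + 3q^2.
The AVC parabola has its vertex at q = 10/2 = 5, where AVC = 52 - 10·5 + 5^2 = £27.
Since P = £40 ≥ min AVC = £27, price covers variable cost and the firm should produce.
P = MC gives 12 - 20q + 3q^2 = 0, with roots 2/3 and 6. Take the larger (rising MC): q* = 6.
Check: AVC at q = 6 is £28 ≤ P, so revenue covers variable cost.
Profit = P·q − TC = 40·6 − 560 = -£320, a loss, but smaller than the £392 fixed cost the firm would lose by shutting down.

Produce at q = 6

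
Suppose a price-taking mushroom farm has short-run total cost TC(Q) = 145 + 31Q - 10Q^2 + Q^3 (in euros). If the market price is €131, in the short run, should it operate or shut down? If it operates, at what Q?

Produce at Q = 10

Variable cost is VC = 31Q - 10Q^2 + Q^3, so AVC = VC/Q = 31 - 10Q + Q^2 and MC = dTC/dQ = 31 - 20Q + 3Q^2.
AVC hits its minimum where MC = AVC, at Q = 5, giving min AVC = 31 - 10·5 + 5^2 = €6.
P = €131 exceeds min AVC = €6, so the firm stays open.
Solving P = MC: -100 - 20Q + 3Q^2 = 0 ⇒ Q = -10/3 or 10. On the upward-sloping branch, Q* = 10.
Check: AVC at Q = 10 is €31 ≤ P, so revenue covers variable cost.
Profit = P·Q − TC = 131·10 − 455 = €855.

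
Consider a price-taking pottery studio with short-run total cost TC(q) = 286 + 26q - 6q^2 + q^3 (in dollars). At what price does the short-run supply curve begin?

The shutdown price is the minimum of AVC. VC = 26q - 6q^2 + q^3, so AVC = 26 - 6q + q^2.
dAVC/dq = -6 + 2q = 0 gives q = 3. min AVC = 26 - 6·3 + 3^2 = 17.
So the shutdown price is $17.

$17 per unit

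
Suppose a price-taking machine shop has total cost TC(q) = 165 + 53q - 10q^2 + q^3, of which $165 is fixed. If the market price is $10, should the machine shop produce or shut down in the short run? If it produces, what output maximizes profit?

Strip out fixed cost: VC = 53q - 10q^2 + q^3. Then AVC = 53 - 10q + q^2 and MC = 53 - 20q + 3q^2.
The AVC parabola has its vertex at q = 10/2 = 5, where AVC = 53 - 10·5 + 5^2 = $28.
P = $10 lies below min AVC = $28; no output level covers variable cost.
Best response: produce nothing and absorb the $165 fixed cost.

Shut down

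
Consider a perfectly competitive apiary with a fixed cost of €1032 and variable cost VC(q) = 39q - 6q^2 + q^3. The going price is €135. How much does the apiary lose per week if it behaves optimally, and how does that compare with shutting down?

Profit = -€392 at q = 8

AVC = 39 - 6q + q^2 has its minimum €30 at q = 3; price €135 clears that bar, so the firm operates.
With MC = 39 - 12q + 3q^2, P = MC on the upward-sloping part at q* = 8.
TR = 135·8 = 1080. TC = 1032 + 440 = 1472. Profit = 1080 − 1472 = -€392.
That loss of €392 beats the €1032 the firm would lose by shutting down; producing recovers €640 of fixed cost.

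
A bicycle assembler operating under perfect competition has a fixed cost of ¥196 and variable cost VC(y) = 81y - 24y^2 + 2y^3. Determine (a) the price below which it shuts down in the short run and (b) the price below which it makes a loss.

Shutdown price = min AVC. AVC = 81 - 24y + 2y^2, with vertex at y = 6 and minimum ¥9.
ATC = 196/y + 81 - 24y + 2y^2. Setting dATC/dy = −196/y^2 − 24 + 4y = 0 gives y = 7 (since 4·7^3 − 24·7^2 = 196).
min ATC = 196/7 + 81 − 24·7 + 2·7^2 = ¥39. That is the break-even price.
For ¥9 ≤ P < ¥39 the firm produces at a loss; below ¥9 it shuts down.

Shutdown price = ¥9; break-even price = ¥39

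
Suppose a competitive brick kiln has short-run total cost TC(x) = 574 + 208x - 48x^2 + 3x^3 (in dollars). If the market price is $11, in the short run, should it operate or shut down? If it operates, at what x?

Shut down

From TC, MC = TC'(x) = 208 - 96x + 9x^2 and AVC = VC/x = 208 - 48x + 3x^2.
AVC is minimized where dAVC/dx = -48 + 6x = 0, at x = 8; min AVC = 208 - 48·8 + 3·8^2 = $16.
With P < min AVC ($11 < $16), every unit sold adds to the loss.
Best response: produce nothing and absorb the $574 fixed cost.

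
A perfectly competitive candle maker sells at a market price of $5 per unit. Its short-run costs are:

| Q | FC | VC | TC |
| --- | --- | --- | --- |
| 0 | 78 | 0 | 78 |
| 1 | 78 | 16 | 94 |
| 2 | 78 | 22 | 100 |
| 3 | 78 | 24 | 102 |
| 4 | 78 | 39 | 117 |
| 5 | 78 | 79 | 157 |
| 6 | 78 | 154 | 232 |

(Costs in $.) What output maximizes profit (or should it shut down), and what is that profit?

Compute π = P·Q − TC at each output: Q=0: -78; Q=1: -89; Q=2: -90; Q=3: -87; Q=4: -97; Q=5: -132; Q=6: -202.
Profit is highest at Q = 0. Equivalently, the lowest AVC in the table is 24/3 ≈ $8 at Q = 3, and P = $5 falls below it — price never covers variable cost, so the firm shuts down and loses only its fixed cost.

Q = 0 (shut down); profit = -$78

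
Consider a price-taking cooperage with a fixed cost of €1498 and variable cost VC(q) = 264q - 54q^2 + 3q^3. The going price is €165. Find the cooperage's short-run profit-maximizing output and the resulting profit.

Profit = -€46 at q = 11

AVC = 264 - 54q + 3q^2 has its minimum €21 at q = 9; price €165 clears that bar, so the firm operates.
MC = 264 - 108q + 9q^2. Setting P = MC and taking the root on the rising branch gives q* = 11.
TR = 165·11 = 1815. TC = 1498 + 363 = 1861. Profit = 1815 − 1861 = -€46.
Shutting down would mean losing the fixed cost of €1498, so operating at a loss of €46 is better by €1452.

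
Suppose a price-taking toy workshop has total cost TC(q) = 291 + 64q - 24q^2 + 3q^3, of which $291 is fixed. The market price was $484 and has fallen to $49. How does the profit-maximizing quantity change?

AVC = 64 - 24q + 3q^2, minimized at q = 4 where min AVC = $16. MC = 64 - 48q + 9q^2.
With P = $484 above the shutdown price, P = MC gives q = 10.
At P = $49 ≥ min AVC, set P = MC: q = 5. The firm stays open but cuts output.

Output falls from 10 to 5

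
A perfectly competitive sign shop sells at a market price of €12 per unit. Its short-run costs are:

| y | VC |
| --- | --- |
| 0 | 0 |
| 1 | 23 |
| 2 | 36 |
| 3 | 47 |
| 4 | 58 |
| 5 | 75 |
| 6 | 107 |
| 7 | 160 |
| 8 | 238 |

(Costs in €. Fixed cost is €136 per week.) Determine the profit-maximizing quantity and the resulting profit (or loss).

Tabulate TR − TC: y=0: -136; y=1: -147; y=2: -148; y=3: -147; y=4: -146; y=5: -151; y=6: -171; y=7: -212; y=8: -278.
Profit is highest at y = 0. Equivalently, the lowest AVC in the table is 58/4 ≈ €14.50 at y = 4, and P = €12 falls below it — price never covers variable cost, so the firm shuts down and loses only its fixed cost.

y = 0 (shut down); profit = -€136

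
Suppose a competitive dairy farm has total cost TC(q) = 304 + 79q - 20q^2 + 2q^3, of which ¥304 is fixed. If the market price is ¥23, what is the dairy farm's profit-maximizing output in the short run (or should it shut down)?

From TC, MC = TC'(q) = 79 - 40q + 6q^2 and AVC = VC/q = 79 - 20q + 2q^2.
The AVC parabola has its vertex at q = 20/4 = 5, where AVC = 79 - 20·5 + 2·5^2 = ¥29.
P = ¥23 lies below min AVC = ¥29; no output level covers variable cost.
Shutting down limits the loss to fixed cost, ¥304.

Shut down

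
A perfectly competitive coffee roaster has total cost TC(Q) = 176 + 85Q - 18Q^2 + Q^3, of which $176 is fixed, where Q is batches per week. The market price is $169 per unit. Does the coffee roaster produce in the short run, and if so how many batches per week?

Produce at Q = 14

Strip out fixed cost: VC = 85Q - 18Q^2 + Q^3. Then AVC = 85 - 18Q + Q^2 and MC = 85 - 36Q + 3Q^2.
AVC is minimized where dAVC/dQ = -18 + 2Q = 0, at Q = 9; min AVC = 85 - 18·9 + 9^2 = $4.
Because $169 ≥ $4, revenue can cover variable cost; the firm operates.
P = MC gives -84 - 36Q + 3Q^2 = 0, with roots -2 and 14. Take the larger (rising MC): Q* = 14.
Check: AVC at Q = 14 is $29 ≤ P, so revenue covers variable cost.
Profit = P·Q − TC = 169·14 − 582 = $1784.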